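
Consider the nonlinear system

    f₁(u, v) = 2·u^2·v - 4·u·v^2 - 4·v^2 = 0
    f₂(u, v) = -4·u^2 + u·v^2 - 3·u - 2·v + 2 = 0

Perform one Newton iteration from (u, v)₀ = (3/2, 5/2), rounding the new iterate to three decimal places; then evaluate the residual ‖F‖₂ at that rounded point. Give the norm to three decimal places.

12.929

At (3/2, 5/2): F = (-51.250, -7.125).
Jacobian J = [[4·u·v - 4·v^2, 2·u^2 - 8·u·v - 8·v], [-8·u + v^2 - 3, 2·u·v - 2]].
At the point, J = [[-10.000, -45.500], [-8.750, 5.500]] (det J = -453.125).
Solving J·Δ = −F gives Δ = (-1.338, -0.832).
Then the next iterate is (u, v)₁ = (0.162, 1.668).
Re-evaluating at (0.162, 1.668): F = (-12.84423, -1.47626), so ‖F‖₂ = 12.929.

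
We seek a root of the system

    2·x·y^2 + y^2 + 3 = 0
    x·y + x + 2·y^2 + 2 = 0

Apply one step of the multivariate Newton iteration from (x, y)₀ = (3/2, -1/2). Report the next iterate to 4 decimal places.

(-4.7857, -0.2857)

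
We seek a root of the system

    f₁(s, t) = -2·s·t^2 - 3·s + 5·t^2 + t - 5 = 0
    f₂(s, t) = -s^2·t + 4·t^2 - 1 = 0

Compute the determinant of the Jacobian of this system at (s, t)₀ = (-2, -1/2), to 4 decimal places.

J = [[-2·t^2 - 3, -4·s·t + 10·t + 1], [-2·s·t, -s^2 + 8·t]].
At the point, J = [[-3.5000, -8.0000], [-2.0000, -8.0000]].
det J = 12.0000.

12.0000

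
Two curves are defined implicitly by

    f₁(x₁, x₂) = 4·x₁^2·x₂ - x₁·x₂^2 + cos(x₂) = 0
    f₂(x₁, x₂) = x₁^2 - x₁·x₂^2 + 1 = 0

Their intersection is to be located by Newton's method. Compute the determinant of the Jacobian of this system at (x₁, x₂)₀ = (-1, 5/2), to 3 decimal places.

-61.937

J = [[8·x₁·x₂ - x₂^2, 4·x₁^2 - 2·x₁·x₂ - sin(x₂)], [2·x₁ - x₂^2, -2·x₁·x₂]].
At the point, J = [[-26.250, 8.40153], [-8.250, 5.000]].
det J = -61.937.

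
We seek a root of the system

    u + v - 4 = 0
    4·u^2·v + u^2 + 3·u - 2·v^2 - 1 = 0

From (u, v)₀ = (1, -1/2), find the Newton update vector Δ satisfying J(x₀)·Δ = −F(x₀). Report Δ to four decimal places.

(4.3000, -0.8000)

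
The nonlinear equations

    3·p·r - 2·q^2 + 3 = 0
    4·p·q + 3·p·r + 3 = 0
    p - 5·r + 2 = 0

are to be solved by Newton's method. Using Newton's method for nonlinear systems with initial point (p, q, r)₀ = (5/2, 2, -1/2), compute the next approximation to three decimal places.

At (5/2, 2, -1/2): F = (-8.750, 19.250, 7.000).
Jacobian J = [[3·r, -4·q, 3·p], [4·q + 3·r, 4·p, 3·p], [1, 0, -5]].
At the point, J = [[-1.500, -8.000, 7.500], [6.500, 10.000, 7.500], [1.000, 0.000, -5.000]] (det J = -320.000).
Solving J·Δ = −F gives Δ = (-3.992, 0.219, 0.602).
Then the next iterate is (p, q, r)₁ = (-1.492, 2.219, 0.102).

(-1.492, 2.219, 0.102)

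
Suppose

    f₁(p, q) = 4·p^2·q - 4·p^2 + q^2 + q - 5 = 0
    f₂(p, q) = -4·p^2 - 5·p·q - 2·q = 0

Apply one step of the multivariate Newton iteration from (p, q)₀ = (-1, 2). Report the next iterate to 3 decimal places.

(-1.500, 1.000)

At (-1, 2): F = (5.000, 2.000).
Jacobian J = [[8·p·q - 8·p, 4·p^2 + 2·q + 1], [-8·p - 5·q, -5·p - 2]].
At the point, J = [[-8.000, 9.000], [-2.000, 3.000]] (det J = -6.000).
Solving J·Δ = −F gives Δ = (-0.500, -1.000).
Then the next iterate is (p, q)₁ = (-1.500, 1.000).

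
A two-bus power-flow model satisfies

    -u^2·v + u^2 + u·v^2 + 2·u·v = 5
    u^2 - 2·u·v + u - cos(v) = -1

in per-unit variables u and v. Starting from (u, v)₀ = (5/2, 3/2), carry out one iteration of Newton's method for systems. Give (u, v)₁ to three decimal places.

At (5/2, 3/2): F = (5.000, 2.17926).
Jacobian J = [[-2·u·v + 2·u + v^2 + 2·v, -u^2 + 2·u·v + 2·u], [2·u - 2·v + 1, -2·u + sin(v)]].
At the point, J = [[2.750, 6.250], [3.000, -4.00251]] (det J = -29.75689).
Solving J·Δ = −F gives Δ = (-1.130, -0.303).
Then the next iterate is (u, v)₁ = (1.370, 1.197).

(1.370, 1.197)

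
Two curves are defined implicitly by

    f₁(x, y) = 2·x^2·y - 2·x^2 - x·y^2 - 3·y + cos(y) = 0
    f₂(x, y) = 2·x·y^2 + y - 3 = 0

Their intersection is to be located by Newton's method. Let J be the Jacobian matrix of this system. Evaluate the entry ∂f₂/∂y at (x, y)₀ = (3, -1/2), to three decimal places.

-5.000

∂f₂/∂y = 4·x·y + 1.
At (3, -1/2) this is -5.000.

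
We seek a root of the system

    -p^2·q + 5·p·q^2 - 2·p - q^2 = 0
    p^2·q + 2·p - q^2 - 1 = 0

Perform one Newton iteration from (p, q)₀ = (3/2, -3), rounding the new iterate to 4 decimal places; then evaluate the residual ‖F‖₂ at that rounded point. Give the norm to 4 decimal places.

At (3/2, -3): F = (62.2500, -13.7500).
Jacobian J = [[-2·p·q + 5·q^2 - 2, -p^2 + 10·p·q - 2·q], [2·p·q + 2, p^2 - 2·q]].
At the point, J = [[52.0000, -41.2500], [-7.0000, 8.2500]] (det J = 140.2500).
Solving J·Δ = −F gives Δ = (0.3824, 1.9911).
Then the next iterate is (p, q)₁ = (1.8824, -1.0089).
Re-evaluating at (1.8824, -1.0089): F = (8.372566, -1.828045), so ‖F‖₂ = 8.5698.

8.5698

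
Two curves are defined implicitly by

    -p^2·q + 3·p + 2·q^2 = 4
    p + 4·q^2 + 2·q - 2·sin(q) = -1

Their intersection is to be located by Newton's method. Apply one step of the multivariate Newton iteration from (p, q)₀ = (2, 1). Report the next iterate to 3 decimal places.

(2.000, 0.180)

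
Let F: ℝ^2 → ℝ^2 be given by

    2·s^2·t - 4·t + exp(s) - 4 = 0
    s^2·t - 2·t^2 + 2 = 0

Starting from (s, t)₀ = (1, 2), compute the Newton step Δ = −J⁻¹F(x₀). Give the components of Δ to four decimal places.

(0.4322, -0.3244)

At (1, 2): F = (-5.281718, -4.0000).
Jacobian J = [[4·s·t + exp(s), 2·s^2 - 4], [2·s·t, s^2 - 4·t]].
At the point, J = [[10.718282, -2.0000], [4.0000, -7.0000]] (det J = -67.027973).
Solving J·Δ = −F gives Δ = (0.4322, -0.3244).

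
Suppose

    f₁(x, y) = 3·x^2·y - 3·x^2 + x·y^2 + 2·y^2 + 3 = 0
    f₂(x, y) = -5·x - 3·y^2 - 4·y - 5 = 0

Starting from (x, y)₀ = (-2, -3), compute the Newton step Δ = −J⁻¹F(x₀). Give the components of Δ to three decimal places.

(0.594, 0.927)

At (-2, -3): F = (-45.000, -10.000).
Jacobian J = [[6·x·y - 6·x + y^2, 3·x^2 + 2·x·y + 4·y], [-5, -6·y - 4]].
At the point, J = [[57.000, 12.000], [-5.000, 14.000]] (det J = 858.000).
Solving J·Δ = −F gives Δ = (0.594, 0.927).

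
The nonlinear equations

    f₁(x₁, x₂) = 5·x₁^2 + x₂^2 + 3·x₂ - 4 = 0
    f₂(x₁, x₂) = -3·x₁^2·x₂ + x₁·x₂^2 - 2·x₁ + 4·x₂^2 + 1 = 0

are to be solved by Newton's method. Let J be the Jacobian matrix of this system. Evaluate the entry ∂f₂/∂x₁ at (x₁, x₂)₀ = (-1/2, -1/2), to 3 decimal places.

∂f₂/∂x₁ = -6·x₁·x₂ + x₂^2 - 2.
At (-1/2, -1/2) this is -3.250.

-3.250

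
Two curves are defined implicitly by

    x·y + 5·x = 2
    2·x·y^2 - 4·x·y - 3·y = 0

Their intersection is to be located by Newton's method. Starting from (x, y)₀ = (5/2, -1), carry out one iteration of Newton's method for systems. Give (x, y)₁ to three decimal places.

(0.360, -0.776)

At (5/2, -1): F = (8.000, 18.000).
Jacobian J = [[y + 5, x], [2·y^2 - 4·y, 4·x·y - 4·x - 3]].
At the point, J = [[4.000, 2.500], [6.000, -23.000]] (det J = -107.000).
Solving J·Δ = −F gives Δ = (-2.140, 0.224).
Then the next iterate is (x, y)₁ = (0.360, -0.776).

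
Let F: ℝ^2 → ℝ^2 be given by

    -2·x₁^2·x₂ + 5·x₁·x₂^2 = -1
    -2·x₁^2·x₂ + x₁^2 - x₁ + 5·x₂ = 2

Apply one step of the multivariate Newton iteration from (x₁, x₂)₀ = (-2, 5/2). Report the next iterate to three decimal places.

At (-2, 5/2): F = (-81.500, -3.500).
Jacobian J = [[-4·x₁·x₂ + 5·x₂^2, -2·x₁^2 + 10·x₁·x₂], [-4·x₁·x₂ + 2·x₁ - 1, -2·x₁^2 + 5]].
At the point, J = [[51.250, -58.000], [15.000, -3.000]] (det J = 716.250).
Solving J·Δ = −F gives Δ = (-0.058, -1.456).
Then the next iterate is (x₁, x₂)₁ = (-2.058, 1.044).

(-2.058, 1.044)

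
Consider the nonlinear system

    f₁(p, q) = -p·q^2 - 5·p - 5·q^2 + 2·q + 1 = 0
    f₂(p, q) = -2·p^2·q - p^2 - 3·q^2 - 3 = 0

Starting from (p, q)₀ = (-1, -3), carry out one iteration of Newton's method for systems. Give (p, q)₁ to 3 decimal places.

(-3.056, -2.722)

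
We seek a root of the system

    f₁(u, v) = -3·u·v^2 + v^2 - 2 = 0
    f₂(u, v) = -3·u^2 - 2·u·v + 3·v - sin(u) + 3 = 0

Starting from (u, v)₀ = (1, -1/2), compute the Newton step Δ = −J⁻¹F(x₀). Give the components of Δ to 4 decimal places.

(-0.0177, 1.2434)

At (1, -1/2): F = (-2.5000, -1.341471).
Jacobian J = [[-3·v^2, -6·u·v + 2·v], [-6·u - 2·v - cos(u), -2·u + 3]].
At the point, J = [[-0.7500, 2.0000], [-5.540302, 1.0000]] (det J = 10.330605).
Solving J·Δ = −F gives Δ = (-0.0177, 1.2434).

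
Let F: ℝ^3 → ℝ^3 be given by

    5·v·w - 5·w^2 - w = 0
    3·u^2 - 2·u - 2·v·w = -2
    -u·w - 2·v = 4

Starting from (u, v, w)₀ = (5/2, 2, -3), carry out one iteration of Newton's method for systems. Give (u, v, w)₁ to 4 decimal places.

(1.7774, -0.4592, -2.0997)

At (5/2, 2, -3): F = (-72.0000, 27.7500, -0.5000).
Jacobian J = [[0, 5·w, 5·v - 10·w - 1], [6·u - 2, -2·w, -2·v], [-w, -2, -u]].
At the point, J = [[0.0000, -15.0000, 39.0000], [13.0000, 6.0000, -4.0000], [3.0000, -2.0000, -2.5000]] (det J = -2023.5000).
Solving J·Δ = −F gives Δ = (-0.7226, -2.4592, 0.9003).
Then the next iterate is (u, v, w)₁ = (1.7774, -0.4592, -2.0997).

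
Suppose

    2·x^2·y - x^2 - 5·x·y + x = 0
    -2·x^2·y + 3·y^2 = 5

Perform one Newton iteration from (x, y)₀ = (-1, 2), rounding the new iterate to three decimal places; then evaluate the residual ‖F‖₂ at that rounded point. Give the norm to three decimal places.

3.375

At (-1, 2): F = (12.000, 3.000).
Jacobian J = [[4·x·y - 2·x - 5·y + 1, 2·x^2 - 5·x], [-4·x·y, -2·x^2 + 6·y]].
At the point, J = [[-15.000, 7.000], [8.000, 10.000]] (det J = -206.000).
Solving J·Δ = −F gives Δ = (0.481, -0.684).
Then the next iterate is (x, y)₁ = (-0.519, 1.316).
Re-evaluating at (-0.519, 1.316): F = (3.33562, -0.51339), so ‖F‖₂ = 3.375.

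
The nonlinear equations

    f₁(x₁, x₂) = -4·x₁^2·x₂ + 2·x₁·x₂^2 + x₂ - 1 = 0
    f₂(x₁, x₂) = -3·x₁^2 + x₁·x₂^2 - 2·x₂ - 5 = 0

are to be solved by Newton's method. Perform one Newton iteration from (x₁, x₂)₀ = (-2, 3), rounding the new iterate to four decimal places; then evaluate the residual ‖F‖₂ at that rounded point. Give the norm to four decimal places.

613.2265

At (-2, 3): F = (-82.0000, -41.0000).
Jacobian J = [[-8·x₁·x₂ + 2·x₂^2, -4·x₁^2 + 4·x₁·x₂ + 1], [-6·x₁ + x₂^2, 2·x₁·x₂ - 2]].
At the point, J = [[66.0000, -39.0000], [21.0000, -14.0000]] (det J = -105.0000).
Solving J·Δ = −F gives Δ = (-4.2952, -9.3714).
Then the next iterate is (x₁, x₂)₁ = (-6.2952, -6.3714).
Re-evaluating at (-6.2952, -6.3714): F = (491.507293, -366.697824), so ‖F‖₂ = 613.2265.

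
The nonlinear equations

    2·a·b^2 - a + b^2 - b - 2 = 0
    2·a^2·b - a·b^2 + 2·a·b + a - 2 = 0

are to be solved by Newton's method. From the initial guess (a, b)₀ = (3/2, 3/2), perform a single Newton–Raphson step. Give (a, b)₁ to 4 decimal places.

(0.8585, 1.3405)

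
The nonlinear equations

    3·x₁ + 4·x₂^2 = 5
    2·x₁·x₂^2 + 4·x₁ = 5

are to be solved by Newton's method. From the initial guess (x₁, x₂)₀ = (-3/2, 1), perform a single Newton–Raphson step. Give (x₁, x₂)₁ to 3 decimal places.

At (-3/2, 1): F = (-5.500, -14.000).
Jacobian J = [[3, 8·x₂], [2·x₂^2 + 4, 4·x₁·x₂]].
At the point, J = [[3.000, 8.000], [6.000, -6.000]] (det J = -66.000).
Solving J·Δ = −F gives Δ = (2.197, -0.136).
Then the next iterate is (x₁, x₂)₁ = (0.697, 0.864).

(0.697, 0.864)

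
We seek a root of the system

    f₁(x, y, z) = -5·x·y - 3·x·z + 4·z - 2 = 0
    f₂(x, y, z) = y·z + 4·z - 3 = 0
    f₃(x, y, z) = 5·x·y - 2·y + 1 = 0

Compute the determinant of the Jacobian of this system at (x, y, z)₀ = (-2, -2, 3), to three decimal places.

124.000

J = [[-5·y - 3·z, -5·x, -3·x + 4], [0, z, y + 4], [5·y, 5·x - 2, 0]].
At the point, J = [[1.000, 10.000, 10.000], [0.000, 3.000, 2.000], [-10.000, -12.000, 0.000]].
det J = 124.000.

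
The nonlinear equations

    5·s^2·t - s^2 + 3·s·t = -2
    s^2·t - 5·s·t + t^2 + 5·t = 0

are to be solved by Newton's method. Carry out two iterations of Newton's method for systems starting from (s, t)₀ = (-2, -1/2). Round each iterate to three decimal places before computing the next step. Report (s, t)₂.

At (-2, -1/2): F = (-9.000, -9.250).
Jacobian J = [[10·s·t - 2·s + 3·t, 5·s^2 + 3·s], [2·s·t - 5·t, s^2 - 5·s + 2·t + 5]].
At the point, J = [[12.500, 14.000], [4.500, 18.000]] (det J = 162.000).
Solving J·Δ = −F gives Δ = (0.201, 0.464).
Then the next iterate is (s, t)₁ = (-1.799, -0.036).
Round to (-1.799, -0.036) and repeat: F = (-1.62466, -0.61903), J = [[4.13764, 10.78500], [0.30953, 17.15940]].
Δ = (0.313, 0.030), so (s, t)₂ = (-1.486, -0.006).

(-1.486, -0.006)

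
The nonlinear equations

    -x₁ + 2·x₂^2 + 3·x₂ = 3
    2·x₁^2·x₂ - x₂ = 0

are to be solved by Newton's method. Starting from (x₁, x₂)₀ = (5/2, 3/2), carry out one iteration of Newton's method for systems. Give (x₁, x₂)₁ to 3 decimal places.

(1.715, 1.024)

At (5/2, 3/2): F = (3.500, 17.250).
Jacobian J = [[-1, 4·x₂ + 3], [4·x₁·x₂, 2·x₁^2 - 1]].
At the point, J = [[-1.000, 9.000], [15.000, 11.500]] (det J = -146.500).
Solving J·Δ = −F gives Δ = (-0.785, -0.476).
Then the next iterate is (x₁, x₂)₁ = (1.715, 1.024).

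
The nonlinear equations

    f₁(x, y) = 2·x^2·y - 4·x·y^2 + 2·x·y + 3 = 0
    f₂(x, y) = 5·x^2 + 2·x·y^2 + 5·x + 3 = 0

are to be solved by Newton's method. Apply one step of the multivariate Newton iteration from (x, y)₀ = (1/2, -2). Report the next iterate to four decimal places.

(-0.4350, -3.5200)

At (1/2, -2): F = (-8.0000, 10.7500).
Jacobian J = [[4·x·y - 4·y^2 + 2·y, 2·x^2 - 8·x·y + 2·x], [10·x + 2·y^2 + 5, 4·x·y]].
At the point, J = [[-24.0000, 9.5000], [18.0000, -4.0000]] (det J = -75.0000).
Solving J·Δ = −F gives Δ = (-0.9350, -1.5200).
Then the next iterate is (x, y)₁ = (-0.4350, -3.5200).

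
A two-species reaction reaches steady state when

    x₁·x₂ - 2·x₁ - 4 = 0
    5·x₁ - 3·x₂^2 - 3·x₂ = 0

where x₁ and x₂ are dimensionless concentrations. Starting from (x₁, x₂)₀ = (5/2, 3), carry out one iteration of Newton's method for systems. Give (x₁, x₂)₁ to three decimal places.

(5.194, 2.522)

At (5/2, 3): F = (-1.500, -23.500).
Jacobian J = [[x₂ - 2, x₁], [5, -6·x₂ - 3]].
At the point, J = [[1.000, 2.500], [5.000, -21.000]] (det J = -33.500).
Solving J·Δ = −F gives Δ = (2.694, -0.478).
Then the next iterate is (x₁, x₂)₁ = (5.194, 2.522).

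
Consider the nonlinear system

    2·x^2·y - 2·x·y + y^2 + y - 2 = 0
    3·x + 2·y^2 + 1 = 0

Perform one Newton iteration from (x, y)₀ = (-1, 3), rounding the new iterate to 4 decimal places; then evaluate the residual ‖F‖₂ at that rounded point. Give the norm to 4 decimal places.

At (-1, 3): F = (22.0000, 16.0000).
Jacobian J = [[4·x·y - 2·y, 2·x^2 - 2·x + 2·y + 1], [3, 4·y]].
At the point, J = [[-18.0000, 11.0000], [3.0000, 12.0000]] (det J = -249.0000).
Solving J·Δ = −F gives Δ = (0.3534, -1.4217).
Then the next iterate is (x, y)₁ = (-0.6466, 1.5783).
Re-evaluating at (-0.6466, 1.5783): F = (5.430136, 4.042262), so ‖F‖₂ = 6.7695.

6.7695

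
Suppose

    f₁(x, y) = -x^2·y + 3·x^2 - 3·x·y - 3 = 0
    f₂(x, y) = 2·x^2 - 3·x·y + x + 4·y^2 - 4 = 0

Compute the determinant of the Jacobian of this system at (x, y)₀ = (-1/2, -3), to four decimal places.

J = [[-2·x·y + 6·x - 3·y, -x^2 - 3·x], [4·x - 3·y + 1, -3·x + 8·y]].
At the point, J = [[3.0000, 1.2500], [8.0000, -22.5000]].
det J = -77.5000.

-77.5000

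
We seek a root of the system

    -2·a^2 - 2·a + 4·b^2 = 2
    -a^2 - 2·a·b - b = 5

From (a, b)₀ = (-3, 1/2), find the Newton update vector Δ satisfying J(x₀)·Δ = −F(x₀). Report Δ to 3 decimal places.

(0.633, 1.667)

At (-3, 1/2): F = (-13.000, -11.500).
Jacobian J = [[-4·a - 2, 8·b], [-2·a - 2·b, -2·a - 1]].
At the point, J = [[10.000, 4.000], [5.000, 5.000]] (det J = 30.000).
Solving J·Δ = −F gives Δ = (0.633, 1.667).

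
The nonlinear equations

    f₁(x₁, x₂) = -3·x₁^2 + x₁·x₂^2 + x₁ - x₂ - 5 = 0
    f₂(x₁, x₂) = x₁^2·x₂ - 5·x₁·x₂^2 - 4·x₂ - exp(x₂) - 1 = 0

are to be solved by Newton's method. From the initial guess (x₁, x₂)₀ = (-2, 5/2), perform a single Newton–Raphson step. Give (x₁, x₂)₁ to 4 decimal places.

At (-2, 5/2): F = (-34.0000, 49.317506).
Jacobian J = [[-6·x₁ + x₂^2 + 1, 2·x₁·x₂ - 1], [2·x₁·x₂ - 5·x₂^2, x₁^2 - 10·x₁·x₂ - exp(x₂) - 4]].
At the point, J = [[19.2500, -11.0000], [-41.2500, 37.817506]] (det J = 274.236991).
Solving J·Δ = −F gives Δ = (2.7104, 1.6524).
Then the next iterate is (x₁, x₂)₁ = (0.7104, 4.1524).

(0.7104, 4.1524)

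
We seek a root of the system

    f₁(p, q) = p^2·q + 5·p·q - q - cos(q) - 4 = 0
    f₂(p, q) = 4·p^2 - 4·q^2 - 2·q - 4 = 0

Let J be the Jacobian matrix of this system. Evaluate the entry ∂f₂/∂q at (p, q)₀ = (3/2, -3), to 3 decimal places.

22.000

∂f₂/∂q = -8·q - 2.
At (3/2, -3) this is 22.000.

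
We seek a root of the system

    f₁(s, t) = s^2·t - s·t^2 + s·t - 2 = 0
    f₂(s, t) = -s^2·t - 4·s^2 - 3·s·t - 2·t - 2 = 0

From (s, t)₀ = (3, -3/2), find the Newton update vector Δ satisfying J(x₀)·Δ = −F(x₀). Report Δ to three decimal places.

(-1.478, 0.376)

At (3, -3/2): F = (-26.750, -8.000).
Jacobian J = [[2·s·t - t^2 + t, s^2 - 2·s·t + s], [-2·s·t - 8·s - 3·t, -s^2 - 3·s - 2]].
At the point, J = [[-12.750, 21.000], [-10.500, -20.000]] (det J = 475.500).
Solving J·Δ = −F gives Δ = (-1.478, 0.376).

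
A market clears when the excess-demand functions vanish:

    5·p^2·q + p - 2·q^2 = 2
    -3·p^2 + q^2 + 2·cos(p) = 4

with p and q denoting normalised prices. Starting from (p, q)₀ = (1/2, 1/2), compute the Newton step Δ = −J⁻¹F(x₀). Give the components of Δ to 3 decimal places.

At (1/2, 1/2): F = (-1.375, -2.74483).
Jacobian J = [[10·p·q + 1, 5·p^2 - 4·q], [-6·p - 2·sin(p), 2·q]].
At the point, J = [[3.500, -0.750], [-3.95885, 1.000]] (det J = 0.53086).
Solving J·Δ = −F gives Δ = (6.468, 28.351).

(6.468, 28.351)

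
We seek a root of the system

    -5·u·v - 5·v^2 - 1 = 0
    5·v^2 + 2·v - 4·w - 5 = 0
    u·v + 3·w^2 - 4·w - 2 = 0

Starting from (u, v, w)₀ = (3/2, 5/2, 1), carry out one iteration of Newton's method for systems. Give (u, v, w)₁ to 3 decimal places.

At (3/2, 5/2, 1): F = (-51.000, 27.250, 0.750).
Jacobian J = [[-5·v, -5·u - 10·v, 0], [0, 10·v + 2, -4], [v, u, 6·w - 4]].
At the point, J = [[-12.500, -32.500, 0.000], [0.000, 27.000, -4.000], [2.500, 1.500, 2.000]] (det J = -425.000).
Solving J·Δ = −F gives Δ = (-2.803, -0.491, 3.497).
Then the next iterate is (u, v, w)₁ = (-1.303, 2.009, 4.497).

(-1.303, 2.009, 4.497)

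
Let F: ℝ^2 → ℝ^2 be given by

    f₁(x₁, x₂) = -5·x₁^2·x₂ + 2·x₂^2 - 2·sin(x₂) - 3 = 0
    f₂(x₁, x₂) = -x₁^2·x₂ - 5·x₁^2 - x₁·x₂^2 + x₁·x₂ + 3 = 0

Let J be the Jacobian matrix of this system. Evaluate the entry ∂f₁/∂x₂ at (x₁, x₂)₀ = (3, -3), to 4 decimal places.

-55.0200

∂f₁/∂x₂ = -5·x₁^2 + 4·x₂ - 2·cos(x₂).
At (3, -3) this is -55.0200.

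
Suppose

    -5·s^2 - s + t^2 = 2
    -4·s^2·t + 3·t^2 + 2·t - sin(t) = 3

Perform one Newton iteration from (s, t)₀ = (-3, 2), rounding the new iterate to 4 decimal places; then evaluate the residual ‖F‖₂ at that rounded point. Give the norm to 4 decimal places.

12.6001

At (-3, 2): F = (-40.0000, -59.909297).
Jacobian J = [[-10·s - 1, 2·t], [-8·s·t, -4·s^2 + 6·t - cos(t) + 2]].
At the point, J = [[29.0000, 4.0000], [48.0000, -21.583853]] (det J = -817.931742).
Solving J·Δ = −F gives Δ = (1.3485, 0.2233).
Then the next iterate is (s, t)₁ = (-1.6515, 2.2233).
Re-evaluating at (-1.6515, 2.2233): F = (-9.042698, -8.774556), so ‖F‖₂ = 12.6001.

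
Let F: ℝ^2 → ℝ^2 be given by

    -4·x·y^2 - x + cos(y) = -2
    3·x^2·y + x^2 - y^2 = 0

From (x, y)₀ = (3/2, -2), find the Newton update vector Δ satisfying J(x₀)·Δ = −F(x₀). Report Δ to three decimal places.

At (3/2, -2): F = (-23.91615, -15.250).
Jacobian J = [[-4·y^2 - 1, -8·x·y - sin(y)], [6·x·y + 2·x, 3·x^2 - 2·y]].
At the point, J = [[-17.000, 24.90930], [-15.000, 10.750]] (det J = 190.88946).
Solving J·Δ = −F gives Δ = (-0.643, 0.521).

(-0.643, 0.521)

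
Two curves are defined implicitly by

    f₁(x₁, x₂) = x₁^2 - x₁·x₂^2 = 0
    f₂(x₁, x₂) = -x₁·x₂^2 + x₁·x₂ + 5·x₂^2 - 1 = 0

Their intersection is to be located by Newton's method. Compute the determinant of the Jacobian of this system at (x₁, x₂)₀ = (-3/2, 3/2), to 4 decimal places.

-91.1250

J = [[2·x₁ - x₂^2, -2·x₁·x₂], [-x₂^2 + x₂, -2·x₁·x₂ + x₁ + 10·x₂]].
At the point, J = [[-5.2500, 4.5000], [-0.7500, 18.0000]].
det J = -91.1250.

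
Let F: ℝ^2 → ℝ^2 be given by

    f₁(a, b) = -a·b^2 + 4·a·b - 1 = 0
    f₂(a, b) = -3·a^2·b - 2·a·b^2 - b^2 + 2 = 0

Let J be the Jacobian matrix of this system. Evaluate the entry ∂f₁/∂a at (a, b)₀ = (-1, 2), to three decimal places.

∂f₁/∂a = -b^2 + 4·b.
At (-1, 2) this is 4.000.

4.000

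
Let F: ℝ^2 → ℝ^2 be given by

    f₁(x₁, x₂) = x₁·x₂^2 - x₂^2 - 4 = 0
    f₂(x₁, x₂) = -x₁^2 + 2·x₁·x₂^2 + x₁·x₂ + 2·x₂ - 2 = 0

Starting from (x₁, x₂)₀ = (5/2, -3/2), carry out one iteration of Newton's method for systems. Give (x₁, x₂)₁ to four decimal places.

(2.1839, -1.7969)

At (5/2, -3/2): F = (-0.6250, -3.7500).
Jacobian J = [[x₂^2, 2·x₁·x₂ - 2·x₂], [-2·x₁ + 2·x₂^2 + x₂, 4·x₁·x₂ + x₁ + 2]].
At the point, J = [[2.2500, -4.5000], [-2.0000, -10.5000]] (det J = -32.6250).
Solving J·Δ = −F gives Δ = (-0.3161, -0.2969).
Then the next iterate is (x₁, x₂)₁ = (2.1839, -1.7969).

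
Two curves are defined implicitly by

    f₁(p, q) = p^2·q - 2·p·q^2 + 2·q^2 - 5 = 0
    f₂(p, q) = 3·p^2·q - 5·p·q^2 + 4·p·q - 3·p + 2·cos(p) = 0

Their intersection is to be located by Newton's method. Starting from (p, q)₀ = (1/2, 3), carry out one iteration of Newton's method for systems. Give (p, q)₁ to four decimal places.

(0.4183, 2.0440)

At (1/2, 3): F = (4.7500, -13.994835).
Jacobian J = [[2·p·q - 2·q^2, p^2 - 4·p·q + 4·q], [6·p·q - 5·q^2 + 4·q - 2·sin(p) - 3, 3·p^2 - 10·p·q + 4·p]].
At the point, J = [[-15.0000, 6.2500], [-27.958851, -12.2500]] (det J = 358.492819).
Solving J·Δ = −F gives Δ = (-0.0817, -0.9560).
Then the next iterate is (p, q)₁ = (0.4183, 2.0440).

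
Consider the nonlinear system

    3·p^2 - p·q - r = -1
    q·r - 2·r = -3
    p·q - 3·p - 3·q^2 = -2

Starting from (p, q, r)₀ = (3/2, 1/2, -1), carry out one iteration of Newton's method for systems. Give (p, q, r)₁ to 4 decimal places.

(0.8539, -0.0899, 2.3933)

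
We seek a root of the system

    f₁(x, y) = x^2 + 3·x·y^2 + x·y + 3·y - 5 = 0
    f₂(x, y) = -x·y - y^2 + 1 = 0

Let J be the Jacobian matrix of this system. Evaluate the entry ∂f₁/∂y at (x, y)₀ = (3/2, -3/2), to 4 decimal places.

-9.0000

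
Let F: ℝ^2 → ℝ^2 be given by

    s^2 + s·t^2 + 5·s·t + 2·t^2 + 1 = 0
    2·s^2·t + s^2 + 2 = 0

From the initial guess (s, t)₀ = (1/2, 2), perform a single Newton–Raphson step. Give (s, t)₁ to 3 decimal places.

(-0.091, 1.409)

At (1/2, 2): F = (16.250, 3.250).
Jacobian J = [[2·s + t^2 + 5·t, 2·s·t + 5·s + 4·t], [4·s·t + 2·s, 2·s^2]].
At the point, J = [[15.000, 12.500], [5.000, 0.500]] (det J = -55.000).
Solving J·Δ = −F gives Δ = (-0.591, -0.591).
Then the next iterate is (s, t)₁ = (-0.091, 1.409).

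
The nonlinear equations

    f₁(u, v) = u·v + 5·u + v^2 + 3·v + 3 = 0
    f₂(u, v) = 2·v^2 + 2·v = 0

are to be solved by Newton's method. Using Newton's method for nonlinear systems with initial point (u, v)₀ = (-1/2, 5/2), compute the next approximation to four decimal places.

(-0.7750, 1.0417)

At (-1/2, 5/2): F = (13.0000, 17.5000).
Jacobian J = [[v + 5, u + 2·v + 3], [0, 4·v + 2]].
At the point, J = [[7.5000, 7.5000], [0.0000, 12.0000]] (det J = 90.0000).
Solving J·Δ = −F gives Δ = (-0.2750, -1.4583).
Then the next iterate is (u, v)₁ = (-0.7750, 1.0417).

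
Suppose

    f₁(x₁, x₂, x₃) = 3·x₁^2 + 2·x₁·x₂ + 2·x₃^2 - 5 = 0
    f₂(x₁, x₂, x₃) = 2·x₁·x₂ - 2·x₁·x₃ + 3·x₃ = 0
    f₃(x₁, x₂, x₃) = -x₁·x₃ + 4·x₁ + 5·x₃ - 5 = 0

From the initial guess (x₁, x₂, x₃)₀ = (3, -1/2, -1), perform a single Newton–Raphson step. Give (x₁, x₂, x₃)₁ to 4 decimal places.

(1.7297, 0.0495, -0.3243)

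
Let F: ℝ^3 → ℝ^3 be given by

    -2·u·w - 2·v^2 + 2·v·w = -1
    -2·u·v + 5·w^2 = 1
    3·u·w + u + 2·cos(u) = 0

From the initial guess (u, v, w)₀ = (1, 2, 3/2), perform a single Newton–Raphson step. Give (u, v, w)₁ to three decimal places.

(-0.116, 1.561, 0.727)

At (1, 2, 3/2): F = (-4.000, 6.250, 6.58060).
Jacobian J = [[-2·w, -4·v + 2·w, -2·u + 2·v], [-2·v, -2·u, 10·w], [3·w - 2·sin(u) + 1, 0, 3·u]].
At the point, J = [[-3.000, -5.000, 2.000], [-4.000, -2.000, 15.000], [3.81706, 0.000, 3.000]] (det J = -313.01112).
Solving J·Δ = −F gives Δ = (-1.116, -0.439, -0.773).
Then the next iterate is (u, v, w)₁ = (-0.116, 1.561, 0.727).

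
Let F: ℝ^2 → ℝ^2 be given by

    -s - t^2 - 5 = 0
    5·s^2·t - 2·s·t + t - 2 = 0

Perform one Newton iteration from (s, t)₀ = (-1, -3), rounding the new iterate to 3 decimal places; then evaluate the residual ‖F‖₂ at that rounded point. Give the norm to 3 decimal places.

8.007

At (-1, -3): F = (-13.000, -26.000).
Jacobian J = [[-1, -2·t], [10·s·t - 2·t, 5·s^2 - 2·s + 1]].
At the point, J = [[-1.000, 6.000], [36.000, 8.000]] (det J = -224.000).
Solving J·Δ = −F gives Δ = (0.232, 2.205).
Then the next iterate is (s, t)₁ = (-0.768, -0.795).
Re-evaluating at (-0.768, -0.795): F = (-4.86402, -6.36067), so ‖F‖₂ = 8.007.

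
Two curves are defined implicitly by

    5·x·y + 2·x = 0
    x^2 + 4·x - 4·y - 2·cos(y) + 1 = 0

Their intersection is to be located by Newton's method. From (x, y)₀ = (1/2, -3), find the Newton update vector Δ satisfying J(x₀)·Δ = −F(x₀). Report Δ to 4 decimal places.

(0.3530, 4.4358)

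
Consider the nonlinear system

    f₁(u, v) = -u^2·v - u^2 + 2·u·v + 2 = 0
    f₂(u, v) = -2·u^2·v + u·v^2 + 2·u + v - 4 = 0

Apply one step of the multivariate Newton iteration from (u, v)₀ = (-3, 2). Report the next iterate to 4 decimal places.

(-1.7606, 1.3511)

At (-3, 2): F = (-37.0000, -56.0000).
Jacobian J = [[-2·u·v - 2·u + 2·v, -u^2 + 2·u], [-4·u·v + v^2 + 2, -2·u^2 + 2·u·v + 1]].
At the point, J = [[22.0000, -15.0000], [30.0000, -29.0000]] (det J = -188.0000).
Solving J·Δ = −F gives Δ = (1.2394, -0.6489).
Then the next iterate is (u, v)₁ = (-1.7606, 1.3511).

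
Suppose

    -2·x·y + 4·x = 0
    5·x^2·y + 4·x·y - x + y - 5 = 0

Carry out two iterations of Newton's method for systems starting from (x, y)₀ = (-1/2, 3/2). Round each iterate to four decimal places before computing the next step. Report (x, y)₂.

At (-1/2, 3/2): F = (-0.5000, -4.1250).
Jacobian J = [[-2·y + 4, -2·x], [10·x·y + 4·y - 1, 5·x^2 + 4·x + 1]].
At the point, J = [[1.0000, 1.0000], [-2.5000, 0.2500]] (det J = 2.7500).
Solving J·Δ = −F gives Δ = (-1.4545, 1.9545).
Then the next iterate is (x, y)₁ = (-1.9545, 3.4545).
Round to (-1.9545, 3.4545) and repeat: F = (5.685640, 39.383882), J = [[-2.9090, 3.9090], [-54.700202, 12.282351]].
Δ = (0.4723, -1.1030), so (x, y)₂ = (-1.4822, 2.3515).

(-1.4822, 2.3515)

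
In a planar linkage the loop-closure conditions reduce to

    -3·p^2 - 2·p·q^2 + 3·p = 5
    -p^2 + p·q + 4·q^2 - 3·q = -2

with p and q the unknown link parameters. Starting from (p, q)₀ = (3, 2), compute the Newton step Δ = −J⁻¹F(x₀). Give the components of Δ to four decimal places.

At (3, 2): F = (-47.0000, 9.0000).
Jacobian J = [[-6·p - 2·q^2 + 3, -4·p·q], [-2·p + q, p + 8·q - 3]].
At the point, J = [[-23.0000, -24.0000], [-4.0000, 16.0000]] (det J = -464.0000).
Solving J·Δ = −F gives Δ = (-1.1552, -0.8513).

(-1.1552, -0.8513)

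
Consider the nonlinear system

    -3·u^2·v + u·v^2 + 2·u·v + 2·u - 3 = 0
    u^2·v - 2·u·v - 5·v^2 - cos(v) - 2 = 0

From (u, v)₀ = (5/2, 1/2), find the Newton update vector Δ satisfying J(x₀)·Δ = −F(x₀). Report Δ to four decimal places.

(0.8287, -0.6909)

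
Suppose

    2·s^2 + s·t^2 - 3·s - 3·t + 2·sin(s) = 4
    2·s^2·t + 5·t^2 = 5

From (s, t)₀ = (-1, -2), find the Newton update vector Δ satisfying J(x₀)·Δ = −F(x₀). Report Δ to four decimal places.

(1.3073, 1.1921)

At (-1, -2): F = (1.317058, 11.0000).
Jacobian J = [[4·s + t^2 + 2·cos(s) - 3, 2·s·t - 3], [4·s·t, 2·s^2 + 10·t]].
At the point, J = [[-1.919395, 1.0000], [8.0000, -18.0000]] (det J = 26.549117).
Solving J·Δ = −F gives Δ = (1.3073, 1.1921).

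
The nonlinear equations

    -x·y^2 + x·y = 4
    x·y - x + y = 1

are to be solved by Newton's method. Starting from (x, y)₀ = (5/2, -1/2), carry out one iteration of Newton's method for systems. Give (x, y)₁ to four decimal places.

(1.3333, 0.5000)

At (5/2, -1/2): F = (-5.8750, -5.2500).
Jacobian J = [[-y^2 + y, -2·x·y + x], [y - 1, x + 1]].
At the point, J = [[-0.7500, 5.0000], [-1.5000, 3.5000]] (det J = 4.8750).
Solving J·Δ = −F gives Δ = (-1.1667, 1.0000).
Then the next iterate is (x, y)₁ = (1.3333, 0.5000).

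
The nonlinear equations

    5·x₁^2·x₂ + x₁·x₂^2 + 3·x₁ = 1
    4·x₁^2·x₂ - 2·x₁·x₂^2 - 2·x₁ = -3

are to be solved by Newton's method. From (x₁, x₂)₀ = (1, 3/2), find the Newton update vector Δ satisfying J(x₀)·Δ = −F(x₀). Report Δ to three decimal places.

(-0.515, -0.166)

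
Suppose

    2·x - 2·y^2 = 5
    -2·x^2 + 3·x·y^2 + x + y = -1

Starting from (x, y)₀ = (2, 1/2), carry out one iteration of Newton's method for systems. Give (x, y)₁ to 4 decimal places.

(13.0000, 10.7500)

At (2, 1/2): F = (-1.5000, -3.0000).
Jacobian J = [[2, -4·y], [-4·x + 3·y^2 + 1, 6·x·y + 1]].
At the point, J = [[2.0000, -2.0000], [-6.2500, 7.0000]] (det J = 1.5000).
Solving J·Δ = −F gives Δ = (11.0000, 10.2500).
Then the next iterate is (x, y)₁ = (13.0000, 10.7500).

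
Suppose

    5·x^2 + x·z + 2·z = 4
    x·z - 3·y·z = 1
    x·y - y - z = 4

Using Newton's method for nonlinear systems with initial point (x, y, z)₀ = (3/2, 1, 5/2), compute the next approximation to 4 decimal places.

(1.6932, 1.5386, -3.0375)

At (3/2, 1, 5/2): F = (16.0000, -4.7500, -6.0000).
Jacobian J = [[10·x + z, 0, x + 2], [z, -3·z, x - 3·y], [y, x - 1, -1]].
At the point, J = [[17.5000, 0.0000, 3.5000], [2.5000, -7.5000, -1.5000], [1.0000, 0.5000, -1.0000]] (det J = 175.0000).
Solving J·Δ = −F gives Δ = (0.1932, 0.5386, -5.5375).
Then the next iterate is (x, y, z)₁ = (1.6932, 1.5386, -3.0375).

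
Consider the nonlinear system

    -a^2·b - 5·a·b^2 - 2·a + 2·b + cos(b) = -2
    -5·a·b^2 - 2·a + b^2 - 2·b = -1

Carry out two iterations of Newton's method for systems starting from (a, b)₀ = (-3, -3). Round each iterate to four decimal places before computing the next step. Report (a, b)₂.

At (-3, -3): F = (163.010008, 157.0000).
Jacobian J = [[-2·a·b - 5·b^2 - 2, -a^2 - 10·a·b - sin(b) + 2], [-5·b^2 - 2, -10·a·b + 2·b - 2]].
At the point, J = [[-65.0000, -96.858880], [-47.0000, -98.0000]] (det J = 1817.632640).
Solving J·Δ = −F gives Δ = (0.4226, 1.3994).
Then the next iterate is (a, b)₁ = (-2.5774, -1.6006).
Round to (-2.5774, -1.6006) and repeat: F = (47.572039, 44.933388), J = [[-23.060375, -44.897299], [-14.809602, -46.455064]].
Δ = (0.4739, 0.8162), so (a, b)₂ = (-2.1035, -0.7844).

(-2.1035, -0.7844)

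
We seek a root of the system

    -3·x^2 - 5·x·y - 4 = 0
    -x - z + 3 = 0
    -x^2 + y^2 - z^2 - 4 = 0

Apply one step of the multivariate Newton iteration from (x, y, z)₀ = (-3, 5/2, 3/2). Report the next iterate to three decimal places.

(0.442, 0.805, 2.558)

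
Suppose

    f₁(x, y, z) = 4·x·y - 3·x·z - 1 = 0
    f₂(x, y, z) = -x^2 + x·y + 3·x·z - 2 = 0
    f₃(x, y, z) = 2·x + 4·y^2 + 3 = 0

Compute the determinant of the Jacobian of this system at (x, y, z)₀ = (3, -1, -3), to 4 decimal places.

J = [[4·y - 3·z, 4·x, -3·x], [-2·x + y + 3·z, x, 3·x], [2, 8·y, 0]].
At the point, J = [[5.0000, 12.0000, -9.0000], [-16.0000, 3.0000, 9.0000], [2.0000, -8.0000, 0.0000]].
det J = -522.0000.

-522.0000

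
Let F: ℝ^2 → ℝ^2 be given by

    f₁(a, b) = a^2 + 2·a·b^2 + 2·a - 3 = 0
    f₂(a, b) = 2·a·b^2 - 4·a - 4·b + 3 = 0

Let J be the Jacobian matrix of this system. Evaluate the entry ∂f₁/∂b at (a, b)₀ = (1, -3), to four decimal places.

∂f₁/∂b = 4·a·b.
At (1, -3) this is -12.0000.

-12.0000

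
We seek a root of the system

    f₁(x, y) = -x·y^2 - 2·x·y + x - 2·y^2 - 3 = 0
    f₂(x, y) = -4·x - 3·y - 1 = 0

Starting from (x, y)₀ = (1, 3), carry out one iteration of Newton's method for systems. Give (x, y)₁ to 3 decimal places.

(-3.605, 4.474)

At (1, 3): F = (-35.000, -14.000).
Jacobian J = [[-y^2 - 2·y + 1, -2·x·y - 2·x - 4·y], [-4, -3]].
At the point, J = [[-14.000, -20.000], [-4.000, -3.000]] (det J = -38.000).
Solving J·Δ = −F gives Δ = (-4.605, 1.474).
Then the next iterate is (x, y)₁ = (-3.605, 4.474).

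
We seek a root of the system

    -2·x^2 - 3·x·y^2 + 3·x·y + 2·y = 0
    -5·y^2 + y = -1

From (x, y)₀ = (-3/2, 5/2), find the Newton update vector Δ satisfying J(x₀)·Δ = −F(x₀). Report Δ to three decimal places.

At (-3/2, 5/2): F = (17.375, -27.750).
Jacobian J = [[-4·x - 3·y^2 + 3·y, -6·x·y + 3·x + 2], [0, -10·y + 1]].
At the point, J = [[-5.250, 20.000], [0.000, -24.000]] (det J = 126.000).
Solving J·Δ = −F gives Δ = (-1.095, -1.156).

(-1.095, -1.156)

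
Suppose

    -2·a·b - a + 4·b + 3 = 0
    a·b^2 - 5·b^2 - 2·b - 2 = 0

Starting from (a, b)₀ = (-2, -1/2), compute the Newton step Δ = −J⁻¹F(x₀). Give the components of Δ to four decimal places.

At (-2, -1/2): F = (1.0000, -2.7500).
Jacobian J = [[-2·b - 1, -2·a + 4], [b^2, 2·a·b - 10·b - 2]].
At the point, J = [[0.0000, 8.0000], [0.2500, 5.0000]] (det J = -2.0000).
Solving J·Δ = −F gives Δ = (13.5000, -0.1250).

(13.5000, -0.1250)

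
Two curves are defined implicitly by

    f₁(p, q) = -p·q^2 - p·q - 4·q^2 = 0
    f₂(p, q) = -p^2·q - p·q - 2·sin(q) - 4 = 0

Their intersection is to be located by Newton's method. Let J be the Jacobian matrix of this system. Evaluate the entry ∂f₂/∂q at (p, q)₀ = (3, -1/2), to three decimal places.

∂f₂/∂q = -p^2 - p - 2·cos(q).
At (3, -1/2) this is -13.755.

-13.755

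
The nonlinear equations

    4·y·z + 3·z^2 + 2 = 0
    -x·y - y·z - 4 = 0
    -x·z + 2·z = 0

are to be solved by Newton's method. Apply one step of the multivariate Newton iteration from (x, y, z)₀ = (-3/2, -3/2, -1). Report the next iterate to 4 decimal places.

At (-3/2, -3/2, -1): F = (11.0000, -7.7500, -3.5000).
Jacobian J = [[0, 4·z, 4·y + 6·z], [-y, -x - z, -y], [-z, 0, -x + 2]].
At the point, J = [[0.0000, -4.0000, -12.0000], [1.5000, 2.5000, 1.5000], [1.0000, 0.0000, 3.5000]] (det J = 45.0000).
Solving J·Δ = −F gives Δ = (2.1389, 1.5833, 0.3889).
Then the next iterate is (x, y, z)₁ = (0.6389, 0.0833, -0.6111).

(0.6389, 0.0833, -0.6111)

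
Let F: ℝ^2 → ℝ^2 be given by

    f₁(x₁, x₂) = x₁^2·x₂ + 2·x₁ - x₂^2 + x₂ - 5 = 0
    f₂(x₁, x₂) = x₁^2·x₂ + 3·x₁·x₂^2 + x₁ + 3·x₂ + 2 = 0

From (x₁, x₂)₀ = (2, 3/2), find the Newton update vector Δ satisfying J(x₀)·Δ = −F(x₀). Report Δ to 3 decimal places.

(-0.291, -0.960)

At (2, 3/2): F = (4.250, 28.000).
Jacobian J = [[2·x₁·x₂ + 2, x₁^2 - 2·x₂ + 1], [2·x₁·x₂ + 3·x₂^2 + 1, x₁^2 + 6·x₁·x₂ + 3]].
At the point, J = [[8.000, 2.000], [13.750, 25.000]] (det J = 172.500).
Solving J·Δ = −F gives Δ = (-0.291, -0.960).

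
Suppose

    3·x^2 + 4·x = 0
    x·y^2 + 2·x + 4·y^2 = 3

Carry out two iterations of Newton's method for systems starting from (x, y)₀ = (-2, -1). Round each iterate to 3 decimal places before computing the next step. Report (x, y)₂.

(-1.350, -1.489)

At (-2, -1): F = (4.000, -5.000).
Jacobian J = [[6·x + 4, 0], [y^2 + 2, 2·x·y + 8·y]].
At the point, J = [[-8.000, 0.000], [3.000, -4.000]] (det J = 32.000).
Solving J·Δ = −F gives Δ = (0.500, -0.875).
Then the next iterate is (x, y)₁ = (-1.500, -1.875).
Round to (-1.500, -1.875) and repeat: F = (0.750, 2.78906), J = [[-5.000, 0.000], [5.51562, -9.375]].
Δ = (0.150, 0.386), so (x, y)₂ = (-1.350, -1.489).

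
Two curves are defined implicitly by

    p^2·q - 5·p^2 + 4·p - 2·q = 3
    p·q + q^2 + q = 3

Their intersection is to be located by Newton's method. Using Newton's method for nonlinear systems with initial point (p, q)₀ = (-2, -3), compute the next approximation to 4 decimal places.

(-1.0203, -2.1341)

At (-2, -3): F = (-37.0000, 9.0000).
Jacobian J = [[2·p·q - 10·p + 4, p^2 - 2], [q, p + 2·q + 1]].
At the point, J = [[36.0000, 2.0000], [-3.0000, -7.0000]] (det J = -246.0000).
Solving J·Δ = −F gives Δ = (0.9797, 0.8659).
Then the next iterate is (p, q)₁ = (-1.0203, -2.1341).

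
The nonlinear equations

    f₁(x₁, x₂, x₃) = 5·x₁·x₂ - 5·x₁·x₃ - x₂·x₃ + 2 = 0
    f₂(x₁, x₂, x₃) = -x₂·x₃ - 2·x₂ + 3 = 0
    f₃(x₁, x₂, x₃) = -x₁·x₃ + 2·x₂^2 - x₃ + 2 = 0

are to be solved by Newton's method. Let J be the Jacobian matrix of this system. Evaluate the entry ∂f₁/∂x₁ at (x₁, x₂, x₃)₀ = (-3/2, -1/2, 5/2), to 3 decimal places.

-15.000

∂f₁/∂x₁ = 5·x₂ - 5·x₃.
At (-3/2, -1/2, 5/2) this is -15.000.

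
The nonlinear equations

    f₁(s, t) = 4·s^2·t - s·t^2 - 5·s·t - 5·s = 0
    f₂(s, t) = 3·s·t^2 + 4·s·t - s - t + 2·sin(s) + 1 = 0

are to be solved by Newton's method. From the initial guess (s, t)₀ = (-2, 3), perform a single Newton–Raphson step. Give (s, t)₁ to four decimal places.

At (-2, 3): F = (106.0000, -79.818595).
Jacobian J = [[8·s·t - t^2 - 5·t - 5, 4·s^2 - 2·s·t - 5·s], [3·t^2 + 4·t + 2·cos(s) - 1, 6·s·t + 4·s - 1]].
At the point, J = [[-77.0000, 38.0000], [37.167706, -45.0000]] (det J = 2052.627160).
Solving J·Δ = −F gives Δ = (0.8462, -1.0748).
Then the next iterate is (s, t)₁ = (-1.1538, 1.9252).

(-1.1538, 1.9252)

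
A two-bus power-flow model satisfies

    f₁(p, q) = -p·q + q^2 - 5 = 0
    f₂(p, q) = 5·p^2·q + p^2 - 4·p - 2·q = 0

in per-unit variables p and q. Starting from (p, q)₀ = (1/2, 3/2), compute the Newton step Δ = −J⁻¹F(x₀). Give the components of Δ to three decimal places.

(0.969, 1.981)

At (1/2, 3/2): F = (-3.500, -2.875).
Jacobian J = [[-q, -p + 2·q], [10·p·q + 2·p - 4, 5·p^2 - 2]].
At the point, J = [[-1.500, 2.500], [4.500, -0.750]] (det J = -10.125).
Solving J·Δ = −F gives Δ = (0.969, 1.981).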